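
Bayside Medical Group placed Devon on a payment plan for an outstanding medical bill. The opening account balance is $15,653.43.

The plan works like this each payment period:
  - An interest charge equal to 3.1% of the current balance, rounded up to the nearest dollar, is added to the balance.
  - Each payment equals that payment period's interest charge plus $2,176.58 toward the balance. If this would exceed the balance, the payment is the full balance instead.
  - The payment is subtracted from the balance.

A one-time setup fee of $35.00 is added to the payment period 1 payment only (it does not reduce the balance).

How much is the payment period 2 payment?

$2,594.58

Payment period 1: $15,653.43 +$486.00 interest = $16,139.43; pay $2,662.58 (+ $35.00 fee) → $13,476.85
Payment period 2: $13,476.85 +$418.00 interest = $13,894.85; pay $2,594.58 → $11,300.27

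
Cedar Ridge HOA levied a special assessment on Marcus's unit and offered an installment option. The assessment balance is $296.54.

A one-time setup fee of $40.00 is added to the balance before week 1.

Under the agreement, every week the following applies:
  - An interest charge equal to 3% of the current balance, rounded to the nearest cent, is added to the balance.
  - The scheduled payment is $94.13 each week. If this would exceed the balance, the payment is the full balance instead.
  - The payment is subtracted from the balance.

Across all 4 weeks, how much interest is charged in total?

$24.96

Week 1: $336.54 +$10.10 interest = $346.64; pay $94.13 → $252.51
Week 2: $252.51 +$7.58 interest = $260.09; pay $94.13 → $165.96
Week 3: $165.96 +$4.98 interest = $170.94; pay $94.13 → $76.81
Week 4: $76.81 +$2.30 interest = $79.11; pay $79.11 → $0.00
Total interest: $10.10 + $7.58 + $4.98 + $2.30 = $24.96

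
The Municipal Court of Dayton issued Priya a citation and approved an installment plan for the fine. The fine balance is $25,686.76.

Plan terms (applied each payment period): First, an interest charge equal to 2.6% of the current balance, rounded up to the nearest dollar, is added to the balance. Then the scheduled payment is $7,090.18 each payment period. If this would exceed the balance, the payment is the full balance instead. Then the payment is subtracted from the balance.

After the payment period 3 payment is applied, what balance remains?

Payment period 1: $25,686.76 +$668.00 interest = $26,354.76; pay $7,090.18 → $19,264.58
Payment period 2: $19,264.58 +$501.00 interest = $19,765.58; pay $7,090.18 → $12,675.40
Payment period 3: $12,675.40 +$330.00 interest = $13,005.40; pay $7,090.18 → $5,915.22

$5,915.22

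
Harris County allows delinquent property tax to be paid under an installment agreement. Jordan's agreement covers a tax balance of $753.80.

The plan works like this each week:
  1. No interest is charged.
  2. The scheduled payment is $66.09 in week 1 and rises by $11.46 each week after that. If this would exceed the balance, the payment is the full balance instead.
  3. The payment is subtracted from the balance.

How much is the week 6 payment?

$123.39

Week 1: opening $753.80; payment $66.09; balance $687.71
Week 2: opening $687.71; payment $77.55; balance $610.16
Week 3: opening $610.16; payment $89.01; balance $521.15
Week 4: opening $521.15; payment $100.47; balance $420.68
Week 5: opening $420.68; payment $111.93; balance $308.75
Week 6: opening $308.75; payment $123.39; balance $185.36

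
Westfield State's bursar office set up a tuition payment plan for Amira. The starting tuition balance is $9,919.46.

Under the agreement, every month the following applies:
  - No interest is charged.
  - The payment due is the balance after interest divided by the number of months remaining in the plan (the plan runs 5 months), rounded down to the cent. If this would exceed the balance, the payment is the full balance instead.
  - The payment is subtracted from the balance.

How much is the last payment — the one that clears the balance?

Month 1: opening $9,919.46; payment $1,983.89; balance $7,935.57
Month 2: opening $7,935.57; payment $1,983.89; balance $5,951.68
Month 3: opening $5,951.68; payment $1,983.89; balance $3,967.79
Month 4: opening $3,967.79; payment $1,983.89; balance $1,983.90
Month 5: opening $1,983.90; payment $1,983.90; balance $0.00

$1,983.90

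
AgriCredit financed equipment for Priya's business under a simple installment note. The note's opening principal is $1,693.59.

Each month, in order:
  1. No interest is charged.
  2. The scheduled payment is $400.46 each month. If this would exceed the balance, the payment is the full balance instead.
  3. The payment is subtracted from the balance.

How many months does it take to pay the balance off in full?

# | Opening | Payment | End bal
1 | $1,693.59 | $400.46 | $1,293.13
2 | $1,293.13 | $400.46 | $892.67
3 | $892.67 | $400.46 | $492.21
4 | $492.21 | $400.46 | $91.75
5 | $91.75 | $91.75 | $0.00
Balance reaches $0.00 in month 5.

5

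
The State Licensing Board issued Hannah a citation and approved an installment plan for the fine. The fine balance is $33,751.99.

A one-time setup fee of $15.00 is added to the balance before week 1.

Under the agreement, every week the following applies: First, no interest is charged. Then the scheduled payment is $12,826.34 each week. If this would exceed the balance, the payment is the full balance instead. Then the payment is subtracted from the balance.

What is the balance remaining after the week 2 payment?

$8,114.31

Week 1: $33,766.99 − $12,826.34 → $20,940.65
Week 2: $20,940.65 − $12,826.34 → $8,114.31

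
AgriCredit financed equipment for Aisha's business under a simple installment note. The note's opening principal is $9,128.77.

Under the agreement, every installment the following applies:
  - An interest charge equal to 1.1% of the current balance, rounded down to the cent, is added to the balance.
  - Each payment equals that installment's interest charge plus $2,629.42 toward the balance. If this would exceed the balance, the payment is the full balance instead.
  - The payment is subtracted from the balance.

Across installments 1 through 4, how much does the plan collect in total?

$9,356.87

# | Opening | Interest | Payment | End bal
1 | $9,128.77 | $100.41 | $2,729.83 | $6,499.35
2 | $6,499.35 | $71.49 | $2,700.91 | $3,869.93
3 | $3,869.93 | $42.56 | $2,671.98 | $1,240.51
4 | $1,240.51 | $13.64 | $1,254.15 | $0.00
Total paid: $9,356.87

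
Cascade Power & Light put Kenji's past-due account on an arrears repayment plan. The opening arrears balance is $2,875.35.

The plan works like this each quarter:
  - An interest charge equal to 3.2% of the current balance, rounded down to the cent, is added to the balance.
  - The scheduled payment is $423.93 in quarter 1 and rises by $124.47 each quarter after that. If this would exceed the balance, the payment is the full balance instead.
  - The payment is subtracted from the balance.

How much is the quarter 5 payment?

$742.69

# | Opening | Interest | Payment | End bal
1 | $2,875.35 | $92.01 | $423.93 | $2,543.43
2 | $2,543.43 | $81.38 | $548.40 | $2,076.41
3 | $2,076.41 | $66.44 | $672.87 | $1,469.98
4 | $1,469.98 | $47.03 | $797.34 | $719.67
5 | $719.67 | $23.02 | $742.69 | $0.00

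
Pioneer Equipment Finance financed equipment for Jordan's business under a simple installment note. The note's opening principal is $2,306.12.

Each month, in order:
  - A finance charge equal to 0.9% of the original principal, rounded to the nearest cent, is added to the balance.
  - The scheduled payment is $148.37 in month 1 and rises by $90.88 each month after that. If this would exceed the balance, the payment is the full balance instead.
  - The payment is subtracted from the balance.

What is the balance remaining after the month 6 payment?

$177.26

Month 1: $2,306.12 +$20.76 interest = $2,326.88; pay $148.37 → $2,178.51
Month 2: $2,178.51 +$20.76 interest = $2,199.27; pay $239.25 → $1,960.02
Month 3: $1,960.02 +$20.76 interest = $1,980.78; pay $330.13 → $1,650.65
Month 4: $1,650.65 +$20.76 interest = $1,671.41; pay $421.01 → $1,250.40
Month 5: $1,250.40 +$20.76 interest = $1,271.16; pay $511.89 → $759.27
Month 6: $759.27 +$20.76 interest = $780.03; pay $602.77 → $177.26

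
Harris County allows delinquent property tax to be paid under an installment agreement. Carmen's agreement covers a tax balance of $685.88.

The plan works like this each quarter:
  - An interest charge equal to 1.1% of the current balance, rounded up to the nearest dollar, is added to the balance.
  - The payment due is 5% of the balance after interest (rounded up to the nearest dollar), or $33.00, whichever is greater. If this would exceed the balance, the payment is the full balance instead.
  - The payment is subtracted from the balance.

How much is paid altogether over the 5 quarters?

Quarter 1: opening $685.88; interest $8.00 → $693.88; payment $35.00; balance $658.88
Quarter 2: opening $658.88; interest $8.00 → $666.88; payment $34.00; balance $632.88
Quarter 3: opening $632.88; interest $7.00 → $639.88; payment $33.00; balance $606.88
Quarter 4: opening $606.88; interest $7.00 → $613.88; payment $33.00; balance $580.88
Quarter 5: opening $580.88; interest $7.00 → $587.88; payment $33.00; balance $554.88
Total paid: $168.00

$168.00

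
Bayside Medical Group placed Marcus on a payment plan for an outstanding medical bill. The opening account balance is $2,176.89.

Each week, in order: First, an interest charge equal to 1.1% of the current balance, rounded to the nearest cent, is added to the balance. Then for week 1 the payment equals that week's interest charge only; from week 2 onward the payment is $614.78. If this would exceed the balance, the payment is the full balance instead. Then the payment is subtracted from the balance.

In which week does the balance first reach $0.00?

Week 1: $2,176.89 +$23.95 interest = $2,200.84; pay $23.95 → $2,176.89
Week 2: $2,176.89 +$23.95 interest = $2,200.84; pay $614.78 → $1,586.06
Week 3: $1,586.06 +$17.45 interest = $1,603.51; pay $614.78 → $988.73
Week 4: $988.73 +$10.88 interest = $999.61; pay $614.78 → $384.83
Week 5: $384.83 +$4.23 interest = $389.06; pay $389.06 → $0.00
Balance reaches $0.00 in week 5.

5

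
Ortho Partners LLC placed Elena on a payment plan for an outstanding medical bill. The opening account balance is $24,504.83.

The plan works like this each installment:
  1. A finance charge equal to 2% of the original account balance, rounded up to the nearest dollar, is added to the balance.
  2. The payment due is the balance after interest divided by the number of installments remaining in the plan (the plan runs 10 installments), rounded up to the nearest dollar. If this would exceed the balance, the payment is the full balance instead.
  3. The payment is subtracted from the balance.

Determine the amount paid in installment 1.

Installment 1: opening $24,504.83; interest $491.00 → $24,995.83; payment $2,500.00; balance $22,495.83

$2,500.00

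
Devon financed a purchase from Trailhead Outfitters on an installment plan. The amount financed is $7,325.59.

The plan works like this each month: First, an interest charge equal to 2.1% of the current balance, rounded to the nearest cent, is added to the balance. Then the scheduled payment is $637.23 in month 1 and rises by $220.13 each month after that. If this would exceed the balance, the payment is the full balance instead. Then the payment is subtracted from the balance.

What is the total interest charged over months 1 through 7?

Month 1: opening $7,325.59; interest $153.84 → $7,479.43; payment $637.23; balance $6,842.20
Month 2: opening $6,842.20; interest $143.69 → $6,985.89; payment $857.36; balance $6,128.53
Month 3: opening $6,128.53; interest $128.70 → $6,257.23; payment $1,077.49; balance $5,179.74
Month 4: opening $5,179.74; interest $108.77 → $5,288.51; payment $1,297.62; balance $3,990.89
Month 5: opening $3,990.89; interest $83.81 → $4,074.70; payment $1,517.75; balance $2,556.95
Month 6: opening $2,556.95; interest $53.70 → $2,610.65; payment $1,737.88; balance $872.77
Month 7: opening $872.77; interest $18.33 → $891.10; payment $891.10; balance $0.00
Total interest: $153.84 + $143.69 + $128.70 + $108.77 + $83.81 + $53.70 + $18.33 = $690.84

$690.84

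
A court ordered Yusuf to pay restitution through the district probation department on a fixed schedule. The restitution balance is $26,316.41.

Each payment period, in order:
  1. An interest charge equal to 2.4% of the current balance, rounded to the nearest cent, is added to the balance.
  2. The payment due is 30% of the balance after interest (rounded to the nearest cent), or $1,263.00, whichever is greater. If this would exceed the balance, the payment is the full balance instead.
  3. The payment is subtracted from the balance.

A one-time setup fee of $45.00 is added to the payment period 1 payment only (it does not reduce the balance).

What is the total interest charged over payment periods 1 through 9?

$2,099.26

# | Opening | Interest | Payment | Fee | End bal
1 | $26,316.41 | $631.59 | $8,084.40 | $45.00 | $18,863.60
2 | $18,863.60 | $452.73 | $5,794.90 | — | $13,521.43
3 | $13,521.43 | $324.51 | $4,153.78 | — | $9,692.16
4 | $9,692.16 | $232.61 | $2,977.43 | — | $6,947.34
5 | $6,947.34 | $166.74 | $2,134.22 | — | $4,979.86
6 | $4,979.86 | $119.52 | $1,529.81 | — | $3,569.57
7 | $3,569.57 | $85.67 | $1,263.00 | — | $2,392.24
8 | $2,392.24 | $57.41 | $1,263.00 | — | $1,186.65
9 | $1,186.65 | $28.48 | $1,215.13 | — | $0.00
Total interest: $631.59 + $452.73 + $324.51 + $232.61 + $166.74 + $119.52 + $85.67 + $57.41 + $28.48 = $2,099.26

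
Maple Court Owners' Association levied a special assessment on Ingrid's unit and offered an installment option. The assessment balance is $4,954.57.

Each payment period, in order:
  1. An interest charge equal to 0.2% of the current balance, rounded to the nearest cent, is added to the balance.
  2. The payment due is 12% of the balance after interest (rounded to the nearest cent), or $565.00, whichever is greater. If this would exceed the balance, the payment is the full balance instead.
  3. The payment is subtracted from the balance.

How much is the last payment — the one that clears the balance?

# | Opening | Interest | Payment | End bal
1 | $4,954.57 | $9.91 | $595.74 | $4,368.74
2 | $4,368.74 | $8.74 | $565.00 | $3,812.48
3 | $3,812.48 | $7.62 | $565.00 | $3,255.10
4 | $3,255.10 | $6.51 | $565.00 | $2,696.61
5 | $2,696.61 | $5.39 | $565.00 | $2,137.00
6 | $2,137.00 | $4.27 | $565.00 | $1,576.27
7 | $1,576.27 | $3.15 | $565.00 | $1,014.42
8 | $1,014.42 | $2.03 | $565.00 | $451.45
9 | $451.45 | $0.90 | $452.35 | $0.00

$452.35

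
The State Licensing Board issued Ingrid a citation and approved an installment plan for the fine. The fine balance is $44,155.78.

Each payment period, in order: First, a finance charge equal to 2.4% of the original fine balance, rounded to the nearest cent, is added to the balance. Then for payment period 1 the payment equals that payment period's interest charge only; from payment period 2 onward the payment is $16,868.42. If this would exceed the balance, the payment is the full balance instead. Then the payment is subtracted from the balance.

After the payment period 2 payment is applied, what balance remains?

# | Opening | Interest | Payment | End bal
1 | $44,155.78 | $1,059.74 | $1,059.74 | $44,155.78
2 | $44,155.78 | $1,059.74 | $16,868.42 | $28,347.10

$28,347.10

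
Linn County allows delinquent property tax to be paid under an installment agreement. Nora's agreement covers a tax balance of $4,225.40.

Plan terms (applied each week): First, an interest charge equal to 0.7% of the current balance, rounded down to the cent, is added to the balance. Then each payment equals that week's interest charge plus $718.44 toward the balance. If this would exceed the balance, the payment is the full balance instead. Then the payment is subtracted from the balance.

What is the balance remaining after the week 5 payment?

$633.20

Week 1: opening $4,225.40; interest $29.57 → $4,254.97; payment $748.01; balance $3,506.96
Week 2: opening $3,506.96; interest $24.54 → $3,531.50; payment $742.98; balance $2,788.52
Week 3: opening $2,788.52; interest $19.51 → $2,808.03; payment $737.95; balance $2,070.08
Week 4: opening $2,070.08; interest $14.49 → $2,084.57; payment $732.93; balance $1,351.64
Week 5: opening $1,351.64; interest $9.46 → $1,361.10; payment $727.90; balance $633.20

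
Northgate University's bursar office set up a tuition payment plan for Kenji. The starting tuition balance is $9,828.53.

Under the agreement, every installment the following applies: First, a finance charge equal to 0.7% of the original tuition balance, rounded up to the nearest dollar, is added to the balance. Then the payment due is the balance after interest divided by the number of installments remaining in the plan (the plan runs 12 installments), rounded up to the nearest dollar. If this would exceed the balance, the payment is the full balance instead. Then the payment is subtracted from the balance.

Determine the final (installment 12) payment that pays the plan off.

$1,031.53

Installment 1: opening $9,828.53; interest $69.00 → $9,897.53; payment $825.00; balance $9,072.53
Installment 2: opening $9,072.53; interest $69.00 → $9,141.53; payment $832.00; balance $8,309.53
Installment 3: opening $8,309.53; interest $69.00 → $8,378.53; payment $838.00; balance $7,540.53
Installment 4: opening $7,540.53; interest $69.00 → $7,609.53; payment $846.00; balance $6,763.53
Installment 5: opening $6,763.53; interest $69.00 → $6,832.53; payment $855.00; balance $5,977.53
Installment 6: opening $5,977.53; interest $69.00 → $6,046.53; payment $864.00; balance $5,182.53
Installment 7: opening $5,182.53; interest $69.00 → $5,251.53; payment $876.00; balance $4,375.53
Installment 8: opening $4,375.53; interest $69.00 → $4,444.53; payment $889.00; balance $3,555.53
Installment 9: opening $3,555.53; interest $69.00 → $3,624.53; payment $907.00; balance $2,717.53
Installment 10: opening $2,717.53; interest $69.00 → $2,786.53; payment $929.00; balance $1,857.53
Installment 11: opening $1,857.53; interest $69.00 → $1,926.53; payment $964.00; balance $962.53
Installment 12: opening $962.53; interest $69.00 → $1,031.53; payment $1,031.53; balance $0.00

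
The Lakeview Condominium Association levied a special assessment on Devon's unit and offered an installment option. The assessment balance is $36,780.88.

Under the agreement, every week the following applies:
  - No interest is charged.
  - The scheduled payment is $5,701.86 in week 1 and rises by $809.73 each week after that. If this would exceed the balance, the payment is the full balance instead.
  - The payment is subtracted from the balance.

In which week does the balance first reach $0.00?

# | Opening | Payment | End bal
1 | $36,780.88 | $5,701.86 | $31,079.02
2 | $31,079.02 | $6,511.59 | $24,567.43
3 | $24,567.43 | $7,321.32 | $17,246.11
4 | $17,246.11 | $8,131.05 | $9,115.06
5 | $9,115.06 | $8,940.78 | $174.28
6 | $174.28 | $174.28 | $0.00
Balance reaches $0.00 in week 6.

6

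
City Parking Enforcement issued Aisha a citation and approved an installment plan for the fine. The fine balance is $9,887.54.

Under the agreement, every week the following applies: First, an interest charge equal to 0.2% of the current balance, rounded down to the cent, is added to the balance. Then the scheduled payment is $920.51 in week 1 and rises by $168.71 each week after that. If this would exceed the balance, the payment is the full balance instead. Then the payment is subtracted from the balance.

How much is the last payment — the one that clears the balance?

$1,922.44

# | Opening | Interest | Payment | End bal
1 | $9,887.54 | $19.77 | $920.51 | $8,986.80
2 | $8,986.80 | $17.97 | $1,089.22 | $7,915.55
3 | $7,915.55 | $15.83 | $1,257.93 | $6,673.45
4 | $6,673.45 | $13.34 | $1,426.64 | $5,260.15
5 | $5,260.15 | $10.52 | $1,595.35 | $3,675.32
6 | $3,675.32 | $7.35 | $1,764.06 | $1,918.61
7 | $1,918.61 | $3.83 | $1,922.44 | $0.00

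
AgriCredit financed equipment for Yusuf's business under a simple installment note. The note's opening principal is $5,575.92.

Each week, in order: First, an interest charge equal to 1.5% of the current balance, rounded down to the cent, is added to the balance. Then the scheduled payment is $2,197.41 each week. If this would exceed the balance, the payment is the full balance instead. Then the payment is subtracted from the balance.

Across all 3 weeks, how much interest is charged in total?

$155.30

Week 1: $5,575.92 +$83.63 interest = $5,659.55; pay $2,197.41 → $3,462.14
Week 2: $3,462.14 +$51.93 interest = $3,514.07; pay $2,197.41 → $1,316.66
Week 3: $1,316.66 +$19.74 interest = $1,336.40; pay $1,336.40 → $0.00
Total interest: $83.63 + $51.93 + $19.74 = $155.30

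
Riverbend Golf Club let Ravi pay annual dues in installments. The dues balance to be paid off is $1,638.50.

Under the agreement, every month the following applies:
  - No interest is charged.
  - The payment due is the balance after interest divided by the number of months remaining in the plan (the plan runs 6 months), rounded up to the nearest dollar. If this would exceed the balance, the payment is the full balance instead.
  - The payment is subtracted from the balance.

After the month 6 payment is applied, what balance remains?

$0.00

# | Opening | Payment | End bal
1 | $1,638.50 | $274.00 | $1,364.50
2 | $1,364.50 | $273.00 | $1,091.50
3 | $1,091.50 | $273.00 | $818.50
4 | $818.50 | $273.00 | $545.50
5 | $545.50 | $273.00 | $272.50
6 | $272.50 | $272.50 | $0.00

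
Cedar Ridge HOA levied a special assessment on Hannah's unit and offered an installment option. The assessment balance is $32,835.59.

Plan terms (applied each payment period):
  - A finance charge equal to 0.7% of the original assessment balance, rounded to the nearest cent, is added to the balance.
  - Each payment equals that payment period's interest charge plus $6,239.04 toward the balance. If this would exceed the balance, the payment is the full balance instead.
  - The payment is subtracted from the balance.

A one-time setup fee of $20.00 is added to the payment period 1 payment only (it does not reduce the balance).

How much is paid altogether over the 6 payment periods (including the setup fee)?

$34,234.69

Payment period 1: $32,835.59 +$229.85 interest = $33,065.44; pay $6,468.89 (+ $20.00 fee) → $26,596.55
Payment period 2: $26,596.55 +$229.85 interest = $26,826.40; pay $6,468.89 → $20,357.51
Payment period 3: $20,357.51 +$229.85 interest = $20,587.36; pay $6,468.89 → $14,118.47
Payment period 4: $14,118.47 +$229.85 interest = $14,348.32; pay $6,468.89 → $7,879.43
Payment period 5: $7,879.43 +$229.85 interest = $8,109.28; pay $6,468.89 → $1,640.39
Payment period 6: $1,640.39 +$229.85 interest = $1,870.24; pay $1,870.24 → $0.00
Total paid: $34,234.69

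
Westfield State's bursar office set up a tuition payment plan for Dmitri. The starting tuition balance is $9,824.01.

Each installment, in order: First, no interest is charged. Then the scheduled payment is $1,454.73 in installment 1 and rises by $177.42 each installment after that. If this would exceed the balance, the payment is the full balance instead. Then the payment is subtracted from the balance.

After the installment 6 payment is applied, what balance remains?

$0.00

Installment 1: opening $9,824.01; payment $1,454.73; balance $8,369.28
Installment 2: opening $8,369.28; payment $1,632.15; balance $6,737.13
Installment 3: opening $6,737.13; payment $1,809.57; balance $4,927.56
Installment 4: opening $4,927.56; payment $1,986.99; balance $2,940.57
Installment 5: opening $2,940.57; payment $2,164.41; balance $776.16
Installment 6: opening $776.16; payment $776.16; balance $0.00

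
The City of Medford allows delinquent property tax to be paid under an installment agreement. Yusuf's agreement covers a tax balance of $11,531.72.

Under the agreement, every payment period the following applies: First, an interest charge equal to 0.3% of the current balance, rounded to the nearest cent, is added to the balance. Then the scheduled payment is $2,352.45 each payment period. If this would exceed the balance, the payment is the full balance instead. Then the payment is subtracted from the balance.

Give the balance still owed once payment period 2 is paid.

$6,889.06

Payment period 1: $11,531.72 +$34.60 interest = $11,566.32; pay $2,352.45 → $9,213.87
Payment period 2: $9,213.87 +$27.64 interest = $9,241.51; pay $2,352.45 → $6,889.06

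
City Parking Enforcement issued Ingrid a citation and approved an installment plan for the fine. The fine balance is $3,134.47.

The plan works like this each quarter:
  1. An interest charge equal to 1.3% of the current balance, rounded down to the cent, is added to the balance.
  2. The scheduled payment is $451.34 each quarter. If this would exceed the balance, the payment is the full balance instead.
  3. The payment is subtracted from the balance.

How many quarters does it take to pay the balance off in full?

8

Quarter 1: opening $3,134.47; interest $40.74 → $3,175.21; payment $451.34; balance $2,723.87
Quarter 2: opening $2,723.87; interest $35.41 → $2,759.28; payment $451.34; balance $2,307.94
Quarter 3: opening $2,307.94; interest $30.00 → $2,337.94; payment $451.34; balance $1,886.60
Quarter 4: opening $1,886.60; interest $24.52 → $1,911.12; payment $451.34; balance $1,459.78
Quarter 5: opening $1,459.78; interest $18.97 → $1,478.75; payment $451.34; balance $1,027.41
Quarter 6: opening $1,027.41; interest $13.35 → $1,040.76; payment $451.34; balance $589.42
Quarter 7: opening $589.42; interest $7.66 → $597.08; payment $451.34; balance $145.74
Quarter 8: opening $145.74; interest $1.89 → $147.63; payment $147.63; balance $0.00
Balance reaches $0.00 in quarter 8.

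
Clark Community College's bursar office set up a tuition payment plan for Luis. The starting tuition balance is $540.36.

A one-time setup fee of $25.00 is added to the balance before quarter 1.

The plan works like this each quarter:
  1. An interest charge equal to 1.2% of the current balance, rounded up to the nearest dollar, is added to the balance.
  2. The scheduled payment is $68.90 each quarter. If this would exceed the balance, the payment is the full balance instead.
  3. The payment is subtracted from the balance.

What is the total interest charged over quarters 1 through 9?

Quarter 1: $565.36 +$7.00 interest = $572.36; pay $68.90 → $503.46
Quarter 2: $503.46 +$7.00 interest = $510.46; pay $68.90 → $441.56
Quarter 3: $441.56 +$6.00 interest = $447.56; pay $68.90 → $378.66
Quarter 4: $378.66 +$5.00 interest = $383.66; pay $68.90 → $314.76
Quarter 5: $314.76 +$4.00 interest = $318.76; pay $68.90 → $249.86
Quarter 6: $249.86 +$3.00 interest = $252.86; pay $68.90 → $183.96
Quarter 7: $183.96 +$3.00 interest = $186.96; pay $68.90 → $118.06
Quarter 8: $118.06 +$2.00 interest = $120.06; pay $68.90 → $51.16
Quarter 9: $51.16 +$1.00 interest = $52.16; pay $52.16 → $0.00
Total interest: $7.00 + $7.00 + $6.00 + $5.00 + $4.00 + $3.00 + $3.00 + $2.00 + $1.00 = $38.00

$38.00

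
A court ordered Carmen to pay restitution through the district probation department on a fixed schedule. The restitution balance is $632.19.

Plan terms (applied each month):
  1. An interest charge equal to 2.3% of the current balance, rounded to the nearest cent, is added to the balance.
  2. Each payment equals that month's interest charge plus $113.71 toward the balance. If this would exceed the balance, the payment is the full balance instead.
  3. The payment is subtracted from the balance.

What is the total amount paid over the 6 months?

$680.20

Month 1: $632.19 +$14.54 interest = $646.73; pay $128.25 → $518.48
Month 2: $518.48 +$11.93 interest = $530.41; pay $125.64 → $404.77
Month 3: $404.77 +$9.31 interest = $414.08; pay $123.02 → $291.06
Month 4: $291.06 +$6.69 interest = $297.75; pay $120.40 → $177.35
Month 5: $177.35 +$4.08 interest = $181.43; pay $117.79 → $63.64
Month 6: $63.64 +$1.46 interest = $65.10; pay $65.10 → $0.00
Total paid: $680.20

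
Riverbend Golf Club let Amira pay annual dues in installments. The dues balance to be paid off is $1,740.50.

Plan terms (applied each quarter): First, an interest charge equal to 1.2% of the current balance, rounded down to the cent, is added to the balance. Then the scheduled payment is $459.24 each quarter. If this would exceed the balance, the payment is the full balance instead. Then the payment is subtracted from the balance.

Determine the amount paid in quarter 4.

$414.49

Quarter 1: $1,740.50 +$20.88 interest = $1,761.38; pay $459.24 → $1,302.14
Quarter 2: $1,302.14 +$15.62 interest = $1,317.76; pay $459.24 → $858.52
Quarter 3: $858.52 +$10.30 interest = $868.82; pay $459.24 → $409.58
Quarter 4: $409.58 +$4.91 interest = $414.49; pay $414.49 → $0.00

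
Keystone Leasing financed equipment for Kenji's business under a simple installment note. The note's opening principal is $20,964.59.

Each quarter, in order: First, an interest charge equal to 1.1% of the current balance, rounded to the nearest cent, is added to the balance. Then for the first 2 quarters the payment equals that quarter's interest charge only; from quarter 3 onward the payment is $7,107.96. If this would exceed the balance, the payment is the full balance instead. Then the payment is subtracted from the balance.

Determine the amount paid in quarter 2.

Quarter 1: opening $20,964.59; interest $230.61 → $21,195.20; payment $230.61; balance $20,964.59
Quarter 2: opening $20,964.59; interest $230.61 → $21,195.20; payment $230.61; balance $20,964.59

$230.61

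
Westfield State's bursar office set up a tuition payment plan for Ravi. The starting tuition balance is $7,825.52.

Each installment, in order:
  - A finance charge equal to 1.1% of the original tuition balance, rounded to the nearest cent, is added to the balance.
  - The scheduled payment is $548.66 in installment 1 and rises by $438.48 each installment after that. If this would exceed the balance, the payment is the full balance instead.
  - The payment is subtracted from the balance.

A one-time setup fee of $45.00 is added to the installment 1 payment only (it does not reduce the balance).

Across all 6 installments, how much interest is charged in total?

$516.48

# | Opening | Interest | Payment | Fee | End bal
1 | $7,825.52 | $86.08 | $548.66 | $45.00 | $7,362.94
2 | $7,362.94 | $86.08 | $987.14 | — | $6,461.88
3 | $6,461.88 | $86.08 | $1,425.62 | — | $5,122.34
4 | $5,122.34 | $86.08 | $1,864.10 | — | $3,344.32
5 | $3,344.32 | $86.08 | $2,302.58 | — | $1,127.82
6 | $1,127.82 | $86.08 | $1,213.90 | — | $0.00
Total interest: $86.08 + $86.08 + $86.08 + $86.08 + $86.08 + $86.08 = $516.48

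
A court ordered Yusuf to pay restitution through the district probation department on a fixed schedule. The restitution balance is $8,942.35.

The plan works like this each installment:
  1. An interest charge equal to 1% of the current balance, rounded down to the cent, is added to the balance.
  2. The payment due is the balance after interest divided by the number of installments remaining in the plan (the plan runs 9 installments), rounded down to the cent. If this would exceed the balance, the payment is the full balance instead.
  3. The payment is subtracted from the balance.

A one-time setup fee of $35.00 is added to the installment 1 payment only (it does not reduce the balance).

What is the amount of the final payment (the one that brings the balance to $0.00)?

Installment 1: opening $8,942.35; interest $89.42 → $9,031.77; payment $1,003.53 (+ $35.00 fee); balance $8,028.24
Installment 2: opening $8,028.24; interest $80.28 → $8,108.52; payment $1,013.56; balance $7,094.96
Installment 3: opening $7,094.96; interest $70.94 → $7,165.90; payment $1,023.70; balance $6,142.20
Installment 4: opening $6,142.20; interest $61.42 → $6,203.62; payment $1,033.93; balance $5,169.69
Installment 5: opening $5,169.69; interest $51.69 → $5,221.38; payment $1,044.27; balance $4,177.11
Installment 6: opening $4,177.11; interest $41.77 → $4,218.88; payment $1,054.72; balance $3,164.16
Installment 7: opening $3,164.16; interest $31.64 → $3,195.80; payment $1,065.26; balance $2,130.54
Installment 8: opening $2,130.54; interest $21.30 → $2,151.84; payment $1,075.92; balance $1,075.92
Installment 9: opening $1,075.92; interest $10.75 → $1,086.67; payment $1,086.67; balance $0.00

$1,086.67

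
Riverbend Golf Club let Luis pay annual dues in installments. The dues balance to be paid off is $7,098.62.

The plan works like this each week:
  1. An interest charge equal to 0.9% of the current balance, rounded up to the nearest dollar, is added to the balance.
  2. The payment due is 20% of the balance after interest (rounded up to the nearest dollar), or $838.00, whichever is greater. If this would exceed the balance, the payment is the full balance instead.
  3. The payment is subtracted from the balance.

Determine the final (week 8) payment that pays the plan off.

Week 1: opening $7,098.62; interest $64.00 → $7,162.62; payment $1,433.00; balance $5,729.62
Week 2: opening $5,729.62; interest $52.00 → $5,781.62; payment $1,157.00; balance $4,624.62
Week 3: opening $4,624.62; interest $42.00 → $4,666.62; payment $934.00; balance $3,732.62
Week 4: opening $3,732.62; interest $34.00 → $3,766.62; payment $838.00; balance $2,928.62
Week 5: opening $2,928.62; interest $27.00 → $2,955.62; payment $838.00; balance $2,117.62
Week 6: opening $2,117.62; interest $20.00 → $2,137.62; payment $838.00; balance $1,299.62
Week 7: opening $1,299.62; interest $12.00 → $1,311.62; payment $838.00; balance $473.62
Week 8: opening $473.62; interest $5.00 → $478.62; payment $478.62; balance $0.00

$478.62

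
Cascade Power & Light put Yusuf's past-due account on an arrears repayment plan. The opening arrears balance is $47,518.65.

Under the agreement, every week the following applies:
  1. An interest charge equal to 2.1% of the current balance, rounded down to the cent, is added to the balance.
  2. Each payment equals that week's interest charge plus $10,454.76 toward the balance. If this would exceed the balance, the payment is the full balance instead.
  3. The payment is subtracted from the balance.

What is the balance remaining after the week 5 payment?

$0.00

# | Opening | Interest | Payment | End bal
1 | $47,518.65 | $997.89 | $11,452.65 | $37,063.89
2 | $37,063.89 | $778.34 | $11,233.10 | $26,609.13
3 | $26,609.13 | $558.79 | $11,013.55 | $16,154.37
4 | $16,154.37 | $339.24 | $10,794.00 | $5,699.61
5 | $5,699.61 | $119.69 | $5,819.30 | $0.00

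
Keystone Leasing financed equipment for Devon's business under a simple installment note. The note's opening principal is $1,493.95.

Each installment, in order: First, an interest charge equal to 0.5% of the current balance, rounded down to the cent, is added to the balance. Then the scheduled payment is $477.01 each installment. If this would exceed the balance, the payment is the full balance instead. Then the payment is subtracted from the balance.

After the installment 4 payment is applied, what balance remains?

$0.00

# | Opening | Interest | Payment | End bal
1 | $1,493.95 | $7.46 | $477.01 | $1,024.40
2 | $1,024.40 | $5.12 | $477.01 | $552.51
3 | $552.51 | $2.76 | $477.01 | $78.26
4 | $78.26 | $0.39 | $78.65 | $0.00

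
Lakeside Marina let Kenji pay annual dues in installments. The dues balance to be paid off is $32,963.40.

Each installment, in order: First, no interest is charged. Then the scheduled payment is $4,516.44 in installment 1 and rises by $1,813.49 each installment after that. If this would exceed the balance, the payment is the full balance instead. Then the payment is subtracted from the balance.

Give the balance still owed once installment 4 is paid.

$4,016.70

# | Opening | Payment | End bal
1 | $32,963.40 | $4,516.44 | $28,446.96
2 | $28,446.96 | $6,329.93 | $22,117.03
3 | $22,117.03 | $8,143.42 | $13,973.61
4 | $13,973.61 | $9,956.91 | $4,016.70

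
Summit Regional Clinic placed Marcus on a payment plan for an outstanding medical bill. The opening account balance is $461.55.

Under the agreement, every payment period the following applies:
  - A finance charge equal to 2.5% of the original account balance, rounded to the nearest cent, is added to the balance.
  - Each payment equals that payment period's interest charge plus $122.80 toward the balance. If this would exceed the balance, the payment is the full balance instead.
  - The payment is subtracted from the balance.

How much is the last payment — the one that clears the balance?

$104.69

Payment period 1: $461.55 +$11.54 interest = $473.09; pay $134.34 → $338.75
Payment period 2: $338.75 +$11.54 interest = $350.29; pay $134.34 → $215.95
Payment period 3: $215.95 +$11.54 interest = $227.49; pay $134.34 → $93.15
Payment period 4: $93.15 +$11.54 interest = $104.69; pay $104.69 → $0.00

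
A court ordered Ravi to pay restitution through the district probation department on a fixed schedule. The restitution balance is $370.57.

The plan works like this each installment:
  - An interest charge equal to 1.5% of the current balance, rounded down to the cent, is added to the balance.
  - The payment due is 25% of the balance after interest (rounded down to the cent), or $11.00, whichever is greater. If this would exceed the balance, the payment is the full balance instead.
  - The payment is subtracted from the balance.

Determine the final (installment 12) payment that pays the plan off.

Installment 1: $370.57 +$5.55 interest = $376.12; pay $94.03 → $282.09
Installment 2: $282.09 +$4.23 interest = $286.32; pay $71.58 → $214.74
Installment 3: $214.74 +$3.22 interest = $217.96; pay $54.49 → $163.47
Installment 4: $163.47 +$2.45 interest = $165.92; pay $41.48 → $124.44
Installment 5: $124.44 +$1.86 interest = $126.30; pay $31.57 → $94.73
Installment 6: $94.73 +$1.42 interest = $96.15; pay $24.03 → $72.12
Installment 7: $72.12 +$1.08 interest = $73.20; pay $18.30 → $54.90
Installment 8: $54.90 +$0.82 interest = $55.72; pay $13.93 → $41.79
Installment 9: $41.79 +$0.62 interest = $42.41; pay $11.00 → $31.41
Installment 10: $31.41 +$0.47 interest = $31.88; pay $11.00 → $20.88
Installment 11: $20.88 +$0.31 interest = $21.19; pay $11.00 → $10.19
Installment 12: $10.19 +$0.15 interest = $10.34; pay $10.34 → $0.00

$10.34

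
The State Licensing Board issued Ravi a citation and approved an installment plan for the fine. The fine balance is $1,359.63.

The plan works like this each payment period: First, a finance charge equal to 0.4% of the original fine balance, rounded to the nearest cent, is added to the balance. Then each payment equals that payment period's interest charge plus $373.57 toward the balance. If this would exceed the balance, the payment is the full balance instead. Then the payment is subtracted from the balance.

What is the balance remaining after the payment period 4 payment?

$0.00

# | Opening | Interest | Payment | End bal
1 | $1,359.63 | $5.44 | $379.01 | $986.06
2 | $986.06 | $5.44 | $379.01 | $612.49
3 | $612.49 | $5.44 | $379.01 | $238.92
4 | $238.92 | $5.44 | $244.36 | $0.00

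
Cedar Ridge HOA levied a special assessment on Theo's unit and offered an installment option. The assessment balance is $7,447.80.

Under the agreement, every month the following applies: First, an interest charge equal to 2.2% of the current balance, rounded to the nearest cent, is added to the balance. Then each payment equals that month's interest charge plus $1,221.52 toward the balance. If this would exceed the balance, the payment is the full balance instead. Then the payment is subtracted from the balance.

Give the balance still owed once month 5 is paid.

$1,340.20

Month 1: opening $7,447.80; interest $163.85 → $7,611.65; payment $1,385.37; balance $6,226.28
Month 2: opening $6,226.28; interest $136.98 → $6,363.26; payment $1,358.50; balance $5,004.76
Month 3: opening $5,004.76; interest $110.10 → $5,114.86; payment $1,331.62; balance $3,783.24
Month 4: opening $3,783.24; interest $83.23 → $3,866.47; payment $1,304.75; balance $2,561.72
Month 5: opening $2,561.72; interest $56.36 → $2,618.08; payment $1,277.88; balance $1,340.20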